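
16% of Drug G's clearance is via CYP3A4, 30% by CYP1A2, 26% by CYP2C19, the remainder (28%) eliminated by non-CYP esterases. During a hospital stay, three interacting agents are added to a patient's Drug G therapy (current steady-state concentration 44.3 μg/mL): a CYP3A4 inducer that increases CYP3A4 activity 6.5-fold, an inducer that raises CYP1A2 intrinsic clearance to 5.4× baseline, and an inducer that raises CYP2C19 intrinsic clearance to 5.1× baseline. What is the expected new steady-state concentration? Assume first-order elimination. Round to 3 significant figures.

The CYP3A4 pathway (16% of clearance) rises to 6.5× activity: 0.16 × 6.5 = 1.04.
The CYP1A2 pathway (30% of clearance) rises to 5.4× activity: 0.3 × 5.4 = 1.62.
The CYP2C19 pathway (26% of clearance) increases to 5.1× activity: 0.26 × 5.1 = 1.326.
The remaining 28% of clearance is unaffected.
Relative clearance = 1.04 + 1.62 + 1.326 + 0.28 = 4.266.
New steady-state concentration = 44.3 / 4.266 = 10.4 μg/mL (concentration scales inversely with clearance).

10.4 μg/mL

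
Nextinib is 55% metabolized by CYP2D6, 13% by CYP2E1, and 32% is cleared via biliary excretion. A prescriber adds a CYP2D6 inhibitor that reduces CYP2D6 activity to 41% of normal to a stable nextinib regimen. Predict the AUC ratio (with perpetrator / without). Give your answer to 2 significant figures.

1.5

The CYP2D6 pathway (55% of clearance) drops to 0.41× activity: 0.55 × 0.41 = 0.2255.
CYP2E1 (13%) and the residual 32% are unaffected.
Relative clearance = 0.2255 + 0.13 + 0.32 = 0.6755.
AUC ratio = CL_old/CL_new = 1 / 0.6755 = 1.5.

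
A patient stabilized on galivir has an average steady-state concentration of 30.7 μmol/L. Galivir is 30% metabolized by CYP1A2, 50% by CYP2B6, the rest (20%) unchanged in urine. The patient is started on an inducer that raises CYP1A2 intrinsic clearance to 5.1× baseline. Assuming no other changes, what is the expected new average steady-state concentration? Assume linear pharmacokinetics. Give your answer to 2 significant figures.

The CYP1A2 pathway (30% of clearance) is boosted to 5.1× activity: 0.3 × 5.1 = 1.53.
CYP2B6 (50%) and the residual 20% are unaffected.
Relative clearance = 1.53 + 0.5 + 0.2 = 2.23.
With dosing unchanged, average steady-state concentration scales as 1/CL: 30.7 / 2.23 = 14 μmol/L.

14 μmol/L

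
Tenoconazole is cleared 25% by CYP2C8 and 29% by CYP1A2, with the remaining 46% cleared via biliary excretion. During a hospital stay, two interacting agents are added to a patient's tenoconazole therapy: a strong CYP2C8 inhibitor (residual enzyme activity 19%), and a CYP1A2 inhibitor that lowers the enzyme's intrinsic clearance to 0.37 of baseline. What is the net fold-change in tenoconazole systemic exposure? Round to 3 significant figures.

The CYP2C8 pathway (25% of clearance) falls to 0.19× activity: 0.25 × 0.19 = 0.0475.
The CYP1A2 pathway (29% of clearance) drops to 0.37× activity: 0.29 × 0.37 = 0.1073.
Non-CYP routes (46%) are unchanged.
Relative clearance = 0.0475 + 0.1073 + 0.46 = 0.6148.
Net systemic exposure ratio = 1 / 0.6148 = 1.63.

1.63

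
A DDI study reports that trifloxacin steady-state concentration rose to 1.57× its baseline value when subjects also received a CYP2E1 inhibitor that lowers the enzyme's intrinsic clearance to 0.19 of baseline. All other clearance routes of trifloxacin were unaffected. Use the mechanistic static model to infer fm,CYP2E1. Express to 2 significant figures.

0.45

CL'/CL = 1 / 1.57 = 0.6369
0.19·fm + (1 − fm) = 0.6369
fm = (0.6369 − 1) / (0.19 − 1) = 0.45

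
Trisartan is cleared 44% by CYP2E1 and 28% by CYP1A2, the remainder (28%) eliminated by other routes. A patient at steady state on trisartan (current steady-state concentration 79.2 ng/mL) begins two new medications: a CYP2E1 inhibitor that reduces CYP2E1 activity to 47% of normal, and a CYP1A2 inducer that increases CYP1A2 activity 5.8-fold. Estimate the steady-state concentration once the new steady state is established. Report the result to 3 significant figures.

The CYP2E1 pathway (44% of clearance) is reduced to 0.47× activity: 0.44 × 0.47 = 0.2068.
The CYP1A2 pathway (28% of clearance) rises to 5.8× activity: 0.28 × 5.8 = 1.624.
The remaining 28% of clearance is unaffected.
CL_new/CL_old = 0.2068 + 1.624 + 0.28 = 2.1108.
New steady-state concentration = 79.2 / 2.1108 = 37.5 ng/mL (concentration scales inversely with clearance).

37.5 ng/mL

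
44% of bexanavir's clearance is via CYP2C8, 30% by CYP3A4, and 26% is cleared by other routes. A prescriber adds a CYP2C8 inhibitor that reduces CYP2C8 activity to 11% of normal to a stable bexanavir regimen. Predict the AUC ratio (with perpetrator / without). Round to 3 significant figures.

1.64

The CYP2C8 pathway (44% of clearance) falls to 0.11× activity: 0.44 × 0.11 = 0.0484.
CYP3A4 (30%) and the residual 26% are unaffected.
Relative clearance = 0.0484 + 0.3 + 0.26 = 0.6084.
AUC ratio = CL_old/CL_new = 1 / 0.6084 = 1.64.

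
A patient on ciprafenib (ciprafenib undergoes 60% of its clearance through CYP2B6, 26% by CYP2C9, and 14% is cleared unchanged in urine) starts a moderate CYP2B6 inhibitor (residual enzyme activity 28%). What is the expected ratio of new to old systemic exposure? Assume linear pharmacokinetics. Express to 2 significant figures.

1.8

The CYP2B6 pathway (60% of clearance) drops to 0.28× activity: 0.6 × 0.28 = 0.168.
CYP2C9 (26%) and the residual 14% are unaffected.
New clearance relative to baseline: 0.168 + 0.26 + 0.14 = 0.568.
Systemic exposure is inversely proportional to clearance, so the fold-change is 1 / 0.568 = 1.8.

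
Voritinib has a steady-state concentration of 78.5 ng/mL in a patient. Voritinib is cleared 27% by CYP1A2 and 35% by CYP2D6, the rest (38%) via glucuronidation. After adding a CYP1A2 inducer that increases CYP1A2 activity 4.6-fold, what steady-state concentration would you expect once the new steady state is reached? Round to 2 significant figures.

The CYP1A2 pathway (27% of clearance) is boosted to 4.6× activity: 0.27 × 4.6 = 1.242.
CYP2D6 (35%) and the residual 38% are unaffected.
CL_new/CL_old = 1.242 + 0.35 + 0.38 = 1.972.
New steady-state concentration = baseline ÷ relative clearance = 78.5 / 1.972 = 40 ng/mL.

40 ng/mL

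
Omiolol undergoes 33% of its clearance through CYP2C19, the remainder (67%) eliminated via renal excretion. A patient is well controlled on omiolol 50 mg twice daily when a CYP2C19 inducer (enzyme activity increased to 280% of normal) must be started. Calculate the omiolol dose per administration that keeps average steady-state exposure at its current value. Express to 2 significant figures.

The CYP2C19 pathway (33% of clearance) increases to 2.8× activity: 0.33 × 2.8 = 0.924.
The remaining 67% of clearance is unaffected.
Relative clearance = 0.924 + 0.67 = 1.594.
Exposure is unchanged when dose changes in proportion to clearance. New dose = 50 mg × 1.594 = 80 mg.

80 mg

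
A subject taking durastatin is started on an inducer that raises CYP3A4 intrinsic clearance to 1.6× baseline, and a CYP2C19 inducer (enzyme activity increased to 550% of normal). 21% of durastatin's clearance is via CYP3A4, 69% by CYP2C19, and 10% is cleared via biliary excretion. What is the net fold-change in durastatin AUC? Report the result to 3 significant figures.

0.236

The CYP3A4 pathway (21% of clearance) rises to 1.6× activity: 0.21 × 1.6 = 0.336.
The CYP2C19 pathway (69% of clearance) increases to 5.5× activity: 0.69 × 5.5 = 3.795.
The remaining 10% of clearance is unaffected.
CL_new/CL_old = 0.336 + 3.795 + 0.1 = 4.231.
AUC ∝ 1/CL: fold-change = 1 / 4.231 = 0.236.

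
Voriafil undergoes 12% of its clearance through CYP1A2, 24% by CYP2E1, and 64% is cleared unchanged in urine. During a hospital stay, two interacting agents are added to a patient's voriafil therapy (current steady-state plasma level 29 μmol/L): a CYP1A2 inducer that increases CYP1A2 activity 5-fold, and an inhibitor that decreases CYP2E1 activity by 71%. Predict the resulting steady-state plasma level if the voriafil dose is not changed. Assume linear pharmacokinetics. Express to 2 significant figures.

22 μmol/L

The CYP1A2 pathway (12% of clearance) is boosted to 5× activity: 0.12 × 5 = 0.6.
The CYP2E1 pathway (24% of clearance) falls to 0.29× activity: 0.24 × 0.29 = 0.0696.
Non-CYP routes (64%) are unchanged.
New clearance relative to baseline: 0.6 + 0.0696 + 0.64 = 1.3096.
New steady-state plasma level = 29 / 1.3096 = 22 μmol/L (concentration scales inversely with clearance).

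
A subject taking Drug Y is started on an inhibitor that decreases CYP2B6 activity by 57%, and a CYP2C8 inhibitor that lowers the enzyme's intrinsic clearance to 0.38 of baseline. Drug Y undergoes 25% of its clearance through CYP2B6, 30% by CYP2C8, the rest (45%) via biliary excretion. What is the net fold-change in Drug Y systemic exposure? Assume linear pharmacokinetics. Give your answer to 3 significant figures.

The CYP2B6 pathway (25% of clearance) is reduced to 0.43× activity: 0.25 × 0.43 = 0.1075.
The CYP2C8 pathway (30% of clearance) is reduced to 0.38× activity: 0.3 × 0.38 = 0.114.
The remaining 45% of clearance is unaffected.
Relative clearance = 0.1075 + 0.114 + 0.45 = 0.6715.
Net systemic exposure ratio = 1 / 0.6715 = 1.49.

1.49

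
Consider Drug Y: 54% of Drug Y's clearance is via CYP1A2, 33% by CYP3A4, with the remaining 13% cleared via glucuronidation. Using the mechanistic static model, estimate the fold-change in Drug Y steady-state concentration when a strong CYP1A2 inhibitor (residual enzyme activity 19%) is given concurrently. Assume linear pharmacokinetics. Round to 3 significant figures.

1.78

The CYP1A2 pathway (54% of clearance) falls to 0.19× activity: 0.54 × 0.19 = 0.1026.
CYP3A4 (33%) and the residual 13% are unaffected.
New clearance relative to baseline: 0.1026 + 0.33 + 0.13 = 0.5626.
Steady-state concentration is inversely proportional to clearance, so the fold-change is 1 / 0.5626 = 1.78.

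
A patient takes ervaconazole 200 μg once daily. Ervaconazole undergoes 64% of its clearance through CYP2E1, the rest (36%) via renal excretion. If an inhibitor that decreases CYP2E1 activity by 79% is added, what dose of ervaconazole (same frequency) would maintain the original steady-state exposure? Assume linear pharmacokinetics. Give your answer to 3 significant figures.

CYP2E1: 0.64 × 0.21 = 0.1344
Other: 0.36 (unchanged)
New clearance relative to baseline: 0.1344 + 0.36 = 0.4944.
Exposure is unchanged when dose changes in proportion to clearance. New dose = 200 μg × 0.4944 = 98.9 μg.

98.9 μg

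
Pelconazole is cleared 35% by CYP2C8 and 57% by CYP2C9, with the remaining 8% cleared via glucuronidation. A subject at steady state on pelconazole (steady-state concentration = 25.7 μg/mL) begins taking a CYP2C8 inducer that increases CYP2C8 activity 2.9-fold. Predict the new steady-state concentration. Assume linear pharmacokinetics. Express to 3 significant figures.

15.4 μg/mL

CYP2C8: 0.35 × 2.9 = 1.015
CYP2C9: 0.57 (unchanged)
Other: 0.08 (unchanged)
New clearance relative to baseline: 1.015 + 0.57 + 0.08 = 1.665.
Steady-state concentration ∝ 1/CL, so new value = 25.7 / 1.665 = 15.4 μg/mL.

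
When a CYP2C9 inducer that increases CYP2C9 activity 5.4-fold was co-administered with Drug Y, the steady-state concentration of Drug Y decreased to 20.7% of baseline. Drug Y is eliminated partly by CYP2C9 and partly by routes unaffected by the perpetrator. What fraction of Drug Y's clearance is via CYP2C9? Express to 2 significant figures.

0.87

CL'/CL = 1 / 0.207 = 4.831
5.4·fm + (1 − fm) = 4.831
fm = (4.831 − 1) / (5.4 − 1) = 0.87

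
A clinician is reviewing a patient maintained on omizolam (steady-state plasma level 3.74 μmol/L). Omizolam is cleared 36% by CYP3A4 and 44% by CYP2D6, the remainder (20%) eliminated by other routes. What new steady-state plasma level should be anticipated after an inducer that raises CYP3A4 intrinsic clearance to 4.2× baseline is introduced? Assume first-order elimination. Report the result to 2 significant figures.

CYP3A4: 0.36 × 4.2 = 1.512
CYP2D6: 0.44 (unchanged)
Other: 0.2 (unchanged)
New clearance relative to baseline: 1.512 + 0.44 + 0.2 = 2.152.
With dosing unchanged, steady-state plasma level scales as 1/CL: 3.74 / 2.152 = 1.7 μmol/L.

1.7 μmol/L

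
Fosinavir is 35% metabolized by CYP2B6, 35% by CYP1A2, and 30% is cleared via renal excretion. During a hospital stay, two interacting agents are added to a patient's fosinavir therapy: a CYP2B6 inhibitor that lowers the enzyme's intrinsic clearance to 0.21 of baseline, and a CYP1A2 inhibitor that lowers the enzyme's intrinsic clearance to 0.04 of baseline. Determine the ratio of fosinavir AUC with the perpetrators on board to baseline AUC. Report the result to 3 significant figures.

2.58

CYP2B6: 0.35 × 0.21 = 0.0735
CYP1A2: 0.35 × 0.04 = 0.014
Other: 0.3 (unchanged)
New clearance relative to baseline: 0.0735 + 0.014 + 0.3 = 0.3875.
AUC ∝ 1/CL: fold-change = 1 / 0.3875 = 2.58.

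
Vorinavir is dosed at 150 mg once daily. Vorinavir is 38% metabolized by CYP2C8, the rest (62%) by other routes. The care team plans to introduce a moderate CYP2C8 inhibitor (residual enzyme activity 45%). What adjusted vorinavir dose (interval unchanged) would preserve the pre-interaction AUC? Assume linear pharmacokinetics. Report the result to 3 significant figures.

119 mg

The CYP2C8 pathway (38% of clearance) falls to 0.45× activity: 0.38 × 0.45 = 0.171.
Non-CYP routes (62%) are unchanged.
CL_new/CL_old = 0.171 + 0.62 = 0.791.
Css,avg = (dose rate)/CL, so holding Css fixed requires dose ∝ CL: 150 × 0.791 = 119 mg.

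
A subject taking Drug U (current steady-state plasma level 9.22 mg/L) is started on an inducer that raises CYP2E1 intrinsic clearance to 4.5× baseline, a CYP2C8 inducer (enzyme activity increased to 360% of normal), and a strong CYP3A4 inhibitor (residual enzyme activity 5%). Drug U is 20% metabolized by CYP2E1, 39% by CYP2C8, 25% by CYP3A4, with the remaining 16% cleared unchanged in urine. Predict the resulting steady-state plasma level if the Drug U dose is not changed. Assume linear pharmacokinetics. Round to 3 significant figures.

The CYP2E1 pathway (20% of clearance) increases to 4.5× activity: 0.2 × 4.5 = 0.9.
The CYP2C8 pathway (39% of clearance) is boosted to 3.6× activity: 0.39 × 3.6 = 1.404.
The CYP3A4 pathway (25% of clearance) falls to 0.05× activity: 0.25 × 0.05 = 0.0125.
Non-CYP routes (16%) are unchanged.
New clearance relative to baseline: 0.9 + 1.404 + 0.0125 + 0.16 = 2.4765.
New steady-state plasma level = 9.22 / 2.4765 = 3.72 mg/L (concentration scales inversely with clearance).

3.72 mg/L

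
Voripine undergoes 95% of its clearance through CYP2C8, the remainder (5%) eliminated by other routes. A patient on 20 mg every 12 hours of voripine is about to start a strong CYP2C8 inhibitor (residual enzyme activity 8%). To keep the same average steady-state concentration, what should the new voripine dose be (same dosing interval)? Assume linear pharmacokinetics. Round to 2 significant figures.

CYP2C8: 0.95 × 0.08 = 0.076
Other: 0.05 (unchanged)
Relative clearance = 0.076 + 0.05 = 0.126.
Css,avg = (dose rate)/CL, so holding Css fixed requires dose ∝ CL: 20 × 0.126 = 2.5 mg.

2.5 mg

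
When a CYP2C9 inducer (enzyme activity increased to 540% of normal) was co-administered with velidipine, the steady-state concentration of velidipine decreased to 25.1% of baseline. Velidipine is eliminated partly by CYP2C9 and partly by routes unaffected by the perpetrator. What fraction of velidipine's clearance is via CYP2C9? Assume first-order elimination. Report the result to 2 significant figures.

Write x for the fraction cleared via CYP2C9. The observed steady-state concentration change means clearance rose to 1/0.251 = 3.984 of baseline.
Setting x·5.4 + (1 − x) = 3.984 and solving: x = (3.984 − 1)/(5.4 − 1) = 0.68.

0.68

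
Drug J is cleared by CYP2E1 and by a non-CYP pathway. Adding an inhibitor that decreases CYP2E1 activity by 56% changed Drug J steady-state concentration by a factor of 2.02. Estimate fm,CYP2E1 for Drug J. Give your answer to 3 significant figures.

Let x = fm,CYP2E1. Because steady-state concentration ∝ 1/CL, relative clearance fell to 1/2.02 = 0.495.
Only the CYP2E1 route changed, so 0.495 = x·0.44 + (1 − x), giving x = 0.902.

0.902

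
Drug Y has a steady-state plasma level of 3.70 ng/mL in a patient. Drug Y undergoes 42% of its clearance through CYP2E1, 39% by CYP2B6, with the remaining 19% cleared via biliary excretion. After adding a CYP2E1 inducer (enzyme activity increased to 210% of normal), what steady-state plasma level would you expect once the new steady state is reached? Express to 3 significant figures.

2.53 ng/mL

The CYP2E1 pathway (42% of clearance) increases to 2.1× activity: 0.42 × 2.1 = 0.882.
CYP2B6 (39%) and the residual 19% are unaffected.
Relative clearance = 0.882 + 0.39 + 0.19 = 1.462.
With dosing unchanged, steady-state plasma level scales as 1/CL: 3.70 / 1.462 = 2.53 ng/mL.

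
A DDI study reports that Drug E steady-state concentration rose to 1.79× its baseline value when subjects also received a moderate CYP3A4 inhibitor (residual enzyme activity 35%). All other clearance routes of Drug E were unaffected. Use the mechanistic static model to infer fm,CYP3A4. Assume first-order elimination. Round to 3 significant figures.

Call the CYP3A4 fraction fm. After the interaction, CL_new/CL_old = fm × 0.35 + (1 − fm).
Steady-state concentration ratio = 1 / (new CL fraction), so new CL fraction = 1 / 1.79 = 0.5587.
fm × 0.35 + 1 − fm = 0.5587  ⇒  fm × (0.35 − 1) = −0.4413  ⇒  fm = 0.679.

0.679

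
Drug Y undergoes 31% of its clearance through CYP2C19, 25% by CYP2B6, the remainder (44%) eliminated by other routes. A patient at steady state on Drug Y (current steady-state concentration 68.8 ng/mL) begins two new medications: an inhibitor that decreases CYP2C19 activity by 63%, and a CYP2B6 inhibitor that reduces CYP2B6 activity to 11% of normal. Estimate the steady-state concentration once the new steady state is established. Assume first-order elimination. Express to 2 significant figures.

1.2 × 10² ng/mL

The CYP2C19 pathway (31% of clearance) is reduced to 0.37× activity: 0.31 × 0.37 = 0.1147.
The CYP2B6 pathway (25% of clearance) is reduced to 0.11× activity: 0.25 × 0.11 = 0.0275.
The remaining 44% of clearance is unaffected.
CL_new/CL_old = 0.1147 + 0.0275 + 0.44 = 0.5822.
Dividing the baseline by the relative clearance: 68.8 / 0.5822 = 1.2 × 10² ng/mL.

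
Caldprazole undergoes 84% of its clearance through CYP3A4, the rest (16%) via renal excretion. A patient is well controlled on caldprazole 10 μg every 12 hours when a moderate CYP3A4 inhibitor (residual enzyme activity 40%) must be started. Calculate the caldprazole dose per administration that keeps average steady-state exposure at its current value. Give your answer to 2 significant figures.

5.0 μg

The CYP3A4 pathway (84% of clearance) is reduced to 0.4× activity: 0.84 × 0.4 = 0.336.
Non-CYP routes (16%) are unchanged.
Relative clearance = 0.336 + 0.16 = 0.496.
Css,avg = (dose rate)/CL, so holding Css fixed requires dose ∝ CL: 10 × 0.496 = 5.0 μg.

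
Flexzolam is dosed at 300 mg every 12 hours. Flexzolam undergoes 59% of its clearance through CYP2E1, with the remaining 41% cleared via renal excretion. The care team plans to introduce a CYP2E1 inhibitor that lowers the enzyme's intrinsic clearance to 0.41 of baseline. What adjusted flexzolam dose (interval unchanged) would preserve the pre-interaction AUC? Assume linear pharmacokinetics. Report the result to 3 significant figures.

The CYP2E1 pathway (59% of clearance) is reduced to 0.41× activity: 0.59 × 0.41 = 0.2419.
The remaining 41% of clearance is unaffected.
New clearance relative to baseline: 0.2419 + 0.41 = 0.6519.
Css,avg = (dose rate)/CL, so holding Css fixed requires dose ∝ CL: 300 × 0.6519 = 196 mg.

196 mg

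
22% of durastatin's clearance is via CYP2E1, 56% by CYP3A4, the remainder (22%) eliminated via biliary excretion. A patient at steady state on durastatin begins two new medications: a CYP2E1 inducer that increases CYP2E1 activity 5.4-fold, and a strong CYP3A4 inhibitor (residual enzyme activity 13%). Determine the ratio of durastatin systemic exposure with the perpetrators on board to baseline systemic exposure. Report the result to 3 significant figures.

CYP2E1: 0.22 × 5.4 = 1.188
CYP3A4: 0.56 × 0.13 = 0.0728
Other: 0.22 (unchanged)
Relative clearance = 1.188 + 0.0728 + 0.22 = 1.4808.
Systemic exposure ∝ 1/CL: fold-change = 1 / 1.4808 = 0.675.

0.675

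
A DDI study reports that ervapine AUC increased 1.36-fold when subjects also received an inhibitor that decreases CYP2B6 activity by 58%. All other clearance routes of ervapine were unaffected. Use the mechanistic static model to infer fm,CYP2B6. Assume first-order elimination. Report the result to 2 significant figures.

0.46

CL'/CL = 1 / 1.36 = 0.7353
0.42·fm + (1 − fm) = 0.7353
fm = (0.7353 − 1) / (0.42 − 1) = 0.46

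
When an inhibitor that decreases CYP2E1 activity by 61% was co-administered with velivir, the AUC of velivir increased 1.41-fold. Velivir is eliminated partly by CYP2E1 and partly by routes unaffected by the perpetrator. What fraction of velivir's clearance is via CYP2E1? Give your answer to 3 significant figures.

CL'/CL = 1 / 1.41 = 0.7092
0.39·fm + (1 − fm) = 0.7092
fm = (0.7092 − 1) / (0.39 − 1) = 0.477

0.477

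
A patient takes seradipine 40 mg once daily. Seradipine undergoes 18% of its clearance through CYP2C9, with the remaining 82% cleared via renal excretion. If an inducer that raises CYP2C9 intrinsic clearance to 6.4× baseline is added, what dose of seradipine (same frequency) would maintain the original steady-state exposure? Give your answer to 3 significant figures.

The CYP2C9 pathway (18% of clearance) is boosted to 6.4× activity: 0.18 × 6.4 = 1.152.
The remaining 82% of clearance is unaffected.
Relative clearance = 1.152 + 0.82 = 1.972.
To maintain the same steady-state level, dose must scale with clearance: new dose = 40 × 1.972 = 78.9 mg.

78.9 mg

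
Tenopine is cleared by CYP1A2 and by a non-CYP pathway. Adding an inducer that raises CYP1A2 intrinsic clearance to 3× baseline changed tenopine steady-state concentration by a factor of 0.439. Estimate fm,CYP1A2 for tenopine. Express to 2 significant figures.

0.64

CL'/CL = 1 / 0.439 = 2.278
3·fm + (1 − fm) = 2.278
fm = (2.278 − 1) / (3 − 1) = 0.64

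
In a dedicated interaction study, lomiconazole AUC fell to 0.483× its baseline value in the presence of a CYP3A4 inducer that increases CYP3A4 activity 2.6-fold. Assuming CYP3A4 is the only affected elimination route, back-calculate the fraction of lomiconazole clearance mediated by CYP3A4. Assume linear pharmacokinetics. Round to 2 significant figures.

0.67

CL'/CL = 1 / 0.483 = 2.07
2.6·fm + (1 − fm) = 2.07
fm = (2.07 − 1) / (2.6 − 1) = 0.67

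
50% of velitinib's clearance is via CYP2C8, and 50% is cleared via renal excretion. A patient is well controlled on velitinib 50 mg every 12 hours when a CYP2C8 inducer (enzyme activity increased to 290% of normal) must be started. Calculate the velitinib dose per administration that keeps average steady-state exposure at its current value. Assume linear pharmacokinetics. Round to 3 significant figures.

The CYP2C8 pathway (50% of clearance) rises to 2.9× activity: 0.5 × 2.9 = 1.45.
The remaining 50% of clearance is unaffected.
New clearance relative to baseline: 1.45 + 0.5 = 1.95.
Css,avg = (dose rate)/CL, so holding Css fixed requires dose ∝ CL: 50 × 1.95 = 97.5 mg.

97.5 mg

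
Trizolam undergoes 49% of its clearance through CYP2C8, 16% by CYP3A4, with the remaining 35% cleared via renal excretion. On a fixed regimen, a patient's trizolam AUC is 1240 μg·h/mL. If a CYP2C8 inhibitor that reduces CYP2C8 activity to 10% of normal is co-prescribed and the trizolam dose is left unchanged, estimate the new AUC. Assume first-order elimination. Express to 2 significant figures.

The CYP2C8 pathway (49% of clearance) falls to 0.1× activity: 0.49 × 0.1 = 0.049.
CYP3A4 (16%) and the residual 35% are unaffected.
Relative clearance = 0.049 + 0.16 + 0.35 = 0.559.
New AUC = baseline ÷ relative clearance = 1240 / 0.559 = 2.2 × 10³ μg·h/mL.

2.2 × 10³ μg·h/mL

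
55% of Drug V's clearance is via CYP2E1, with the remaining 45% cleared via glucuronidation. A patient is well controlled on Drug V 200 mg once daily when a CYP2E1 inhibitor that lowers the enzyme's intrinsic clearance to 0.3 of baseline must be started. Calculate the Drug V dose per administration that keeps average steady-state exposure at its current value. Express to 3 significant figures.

The CYP2E1 pathway (55% of clearance) drops to 0.3× activity: 0.55 × 0.3 = 0.165.
The remaining 45% of clearance is unaffected.
CL_new/CL_old = 0.165 + 0.45 = 0.615.
To maintain the same steady-state level, dose must scale with clearance: new dose = 200 × 0.615 = 123 mg.

123 mg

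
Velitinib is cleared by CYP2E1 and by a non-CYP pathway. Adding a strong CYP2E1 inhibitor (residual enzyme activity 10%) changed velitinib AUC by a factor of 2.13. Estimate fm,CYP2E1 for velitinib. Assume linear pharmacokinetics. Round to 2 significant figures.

0.59

CL'/CL = 1 / 2.13 = 0.4695
0.1·fm + (1 − fm) = 0.4695
fm = (0.4695 − 1) / (0.1 − 1) = 0.59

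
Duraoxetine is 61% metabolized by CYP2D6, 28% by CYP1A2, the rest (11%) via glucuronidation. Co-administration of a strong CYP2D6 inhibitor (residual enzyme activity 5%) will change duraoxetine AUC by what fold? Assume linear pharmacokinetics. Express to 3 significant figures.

The CYP2D6 pathway (61% of clearance) drops to 0.05× activity: 0.61 × 0.05 = 0.0305.
CYP1A2 (28%) and the residual 11% are unaffected.
Relative clearance = 0.0305 + 0.28 + 0.11 = 0.4205.
Since AUC ∝ 1/CL, the ratio is 1 / 0.4205 = 2.38.

2.38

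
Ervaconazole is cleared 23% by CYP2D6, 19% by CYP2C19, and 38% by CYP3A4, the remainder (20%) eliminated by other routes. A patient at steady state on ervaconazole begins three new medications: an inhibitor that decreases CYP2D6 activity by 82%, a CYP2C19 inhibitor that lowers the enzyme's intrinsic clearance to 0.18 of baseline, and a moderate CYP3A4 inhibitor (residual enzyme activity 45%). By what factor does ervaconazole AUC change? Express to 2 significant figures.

CYP2D6: 0.23 × 0.18 = 0.0414
CYP2C19: 0.19 × 0.18 = 0.0342
CYP3A4: 0.38 × 0.45 = 0.171
Other: 0.2 (unchanged)
New clearance relative to baseline: 0.0414 + 0.0342 + 0.171 + 0.2 = 0.4466.
Net AUC ratio = 1 / 0.4466 = 2.2.

2.2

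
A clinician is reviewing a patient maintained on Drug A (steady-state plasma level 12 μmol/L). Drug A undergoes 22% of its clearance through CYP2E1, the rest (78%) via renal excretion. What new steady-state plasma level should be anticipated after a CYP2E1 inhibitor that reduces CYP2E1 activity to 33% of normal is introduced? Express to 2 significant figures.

CYP2E1: 0.22 × 0.33 = 0.0726
Other: 0.78 (unchanged)
Relative clearance = 0.0726 + 0.78 = 0.8526.
Steady-state plasma level ∝ 1/CL, so new value = 12 / 0.8526 = 14 μmol/L.

14 μmol/L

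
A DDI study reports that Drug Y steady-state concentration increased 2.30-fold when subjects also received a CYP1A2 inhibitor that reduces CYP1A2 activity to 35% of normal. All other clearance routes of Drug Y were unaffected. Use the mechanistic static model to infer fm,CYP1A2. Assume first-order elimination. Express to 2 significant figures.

CL'/CL = 1 / 2.30 = 0.4348
0.35·fm + (1 − fm) = 0.4348
fm = (0.4348 − 1) / (0.35 − 1) = 0.87

0.87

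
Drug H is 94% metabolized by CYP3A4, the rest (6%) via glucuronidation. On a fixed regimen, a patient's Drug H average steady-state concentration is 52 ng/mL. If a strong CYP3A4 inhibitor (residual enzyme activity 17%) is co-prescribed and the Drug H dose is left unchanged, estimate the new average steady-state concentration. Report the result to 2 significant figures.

The CYP3A4 pathway (94% of clearance) drops to 0.17× activity: 0.94 × 0.17 = 0.1598.
Non-CYP routes (6%) are unchanged.
Relative clearance = 0.1598 + 0.06 = 0.2198.
New average steady-state concentration = baseline ÷ relative clearance = 52 / 0.2198 = 2.4 × 10² ng/mL.

2.4 × 10² ng/mL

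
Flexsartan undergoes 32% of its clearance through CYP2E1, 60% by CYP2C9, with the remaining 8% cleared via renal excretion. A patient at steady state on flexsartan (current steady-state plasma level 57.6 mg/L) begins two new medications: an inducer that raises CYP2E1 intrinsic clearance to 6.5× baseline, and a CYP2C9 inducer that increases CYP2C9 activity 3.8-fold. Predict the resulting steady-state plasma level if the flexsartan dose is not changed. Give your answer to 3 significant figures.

13.0 mg/L

CYP2E1: 0.32 × 6.5 = 2.08
CYP2C9: 0.6 × 3.8 = 2.28
Other: 0.08 (unchanged)
New clearance relative to baseline: 2.08 + 2.28 + 0.08 = 4.44.
Steady-state plasma level ∝ 1/CL: new value = 57.6 / 4.44 = 13.0 mg/L.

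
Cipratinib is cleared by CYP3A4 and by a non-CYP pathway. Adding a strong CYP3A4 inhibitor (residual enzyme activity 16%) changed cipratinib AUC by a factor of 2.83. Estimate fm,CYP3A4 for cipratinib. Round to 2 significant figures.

0.77

CL'/CL = 1 / 2.83 = 0.3534
0.16·fm + (1 − fm) = 0.3534
fm = (0.3534 − 1) / (0.16 − 1) = 0.77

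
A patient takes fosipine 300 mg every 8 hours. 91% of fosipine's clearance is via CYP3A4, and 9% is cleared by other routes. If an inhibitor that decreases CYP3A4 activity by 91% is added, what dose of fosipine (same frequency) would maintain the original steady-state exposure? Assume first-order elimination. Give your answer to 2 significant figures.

The CYP3A4 pathway (91% of clearance) drops to 0.09× activity: 0.91 × 0.09 = 0.0819.
The remaining 9% of clearance is unaffected.
CL_new/CL_old = 0.0819 + 0.09 = 0.1719.
Css,avg = (dose rate)/CL, so holding Css fixed requires dose ∝ CL: 300 × 0.1719 = 52 mg.

52 mg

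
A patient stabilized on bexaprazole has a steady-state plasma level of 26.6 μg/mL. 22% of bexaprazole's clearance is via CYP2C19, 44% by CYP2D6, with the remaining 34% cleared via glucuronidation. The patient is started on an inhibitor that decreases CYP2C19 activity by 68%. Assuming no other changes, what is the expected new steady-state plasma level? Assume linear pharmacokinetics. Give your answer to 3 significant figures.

The CYP2C19 pathway (22% of clearance) is reduced to 0.32× activity: 0.22 × 0.32 = 0.0704.
CYP2D6 (44%) and the residual 34% are unaffected.
CL_new/CL_old = 0.0704 + 0.44 + 0.34 = 0.8504.
Steady-state plasma level ∝ 1/CL, so new value = 26.6 / 0.8504 = 31.3 μg/mL.

31.3 μg/mL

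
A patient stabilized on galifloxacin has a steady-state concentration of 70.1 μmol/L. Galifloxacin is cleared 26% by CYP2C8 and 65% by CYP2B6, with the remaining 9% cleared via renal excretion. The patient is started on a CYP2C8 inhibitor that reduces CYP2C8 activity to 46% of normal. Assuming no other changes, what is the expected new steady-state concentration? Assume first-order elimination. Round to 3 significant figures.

The CYP2C8 pathway (26% of clearance) drops to 0.46× activity: 0.26 × 0.46 = 0.1196.
CYP2B6 (65%) and the residual 9% are unaffected.
New clearance relative to baseline: 0.1196 + 0.65 + 0.09 = 0.8596.
With dosing unchanged, steady-state concentration scales as 1/CL: 70.1 / 0.8596 = 81.5 μmol/L.

81.5 μmol/L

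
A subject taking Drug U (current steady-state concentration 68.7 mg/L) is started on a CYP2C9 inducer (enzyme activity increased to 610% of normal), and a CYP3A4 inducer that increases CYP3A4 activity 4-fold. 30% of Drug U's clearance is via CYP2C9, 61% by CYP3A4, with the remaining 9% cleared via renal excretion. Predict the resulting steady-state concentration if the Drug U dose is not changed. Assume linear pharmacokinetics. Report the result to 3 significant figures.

CYP2C9: 0.3 × 6.1 = 1.83
CYP3A4: 0.61 × 4 = 2.44
Other: 0.09 (unchanged)
Relative clearance = 1.83 + 2.44 + 0.09 = 4.36.
Steady-state concentration ∝ 1/CL: new value = 68.7 / 4.36 = 15.8 mg/L.

15.8 mg/L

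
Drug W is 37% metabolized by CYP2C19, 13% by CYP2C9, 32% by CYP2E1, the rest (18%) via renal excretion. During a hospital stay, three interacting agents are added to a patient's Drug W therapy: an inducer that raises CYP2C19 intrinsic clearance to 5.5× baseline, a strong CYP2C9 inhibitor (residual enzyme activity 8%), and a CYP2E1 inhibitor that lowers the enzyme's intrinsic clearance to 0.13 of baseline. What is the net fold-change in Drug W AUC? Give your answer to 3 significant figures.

0.441

The CYP2C19 pathway (37% of clearance) increases to 5.5× activity: 0.37 × 5.5 = 2.035.
The CYP2C9 pathway (13% of clearance) falls to 0.08× activity: 0.13 × 0.08 = 0.0104.
The CYP2E1 pathway (32% of clearance) falls to 0.13× activity: 0.32 × 0.13 = 0.0416.
The remaining 18% of clearance is unaffected.
Relative clearance = 2.035 + 0.0104 + 0.0416 + 0.18 = 2.267.
AUC ∝ 1/CL: fold-change = 1 / 2.267 = 0.441.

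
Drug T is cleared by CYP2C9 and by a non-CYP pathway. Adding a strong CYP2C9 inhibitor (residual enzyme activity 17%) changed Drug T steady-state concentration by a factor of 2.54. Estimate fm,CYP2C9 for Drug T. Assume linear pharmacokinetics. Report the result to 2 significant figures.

0.73

Let x = fm,CYP2C9. Because steady-state concentration ∝ 1/CL, relative clearance fell to 1/2.54 = 0.3937.
Setting x·0.17 + (1 − x) = 0.3937 and solving: x = (0.3937 − 1)/(0.17 − 1) = 0.73.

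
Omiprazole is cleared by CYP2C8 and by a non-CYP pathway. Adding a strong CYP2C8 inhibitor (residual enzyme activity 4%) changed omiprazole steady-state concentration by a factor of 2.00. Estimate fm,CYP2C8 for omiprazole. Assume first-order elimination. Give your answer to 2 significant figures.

Write x for the fraction cleared via CYP2C8. The observed steady-state concentration change means clearance fell to 1/2.00 = 0.5 of baseline.
Only the CYP2C8 route changed, so 0.5 = x·0.04 + (1 − x), giving x = 0.52.

0.52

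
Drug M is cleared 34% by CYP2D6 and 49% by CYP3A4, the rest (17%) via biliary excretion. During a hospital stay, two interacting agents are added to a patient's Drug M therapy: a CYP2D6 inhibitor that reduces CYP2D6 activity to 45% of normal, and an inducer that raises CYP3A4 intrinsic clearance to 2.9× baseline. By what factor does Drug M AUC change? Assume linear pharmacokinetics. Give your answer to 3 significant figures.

0.573

CYP2D6: 0.34 × 0.45 = 0.153
CYP3A4: 0.49 × 2.9 = 1.421
Other: 0.17 (unchanged)
New clearance relative to baseline: 0.153 + 1.421 + 0.17 = 1.744.
AUC ∝ 1/CL: fold-change = 1 / 1.744 = 0.573.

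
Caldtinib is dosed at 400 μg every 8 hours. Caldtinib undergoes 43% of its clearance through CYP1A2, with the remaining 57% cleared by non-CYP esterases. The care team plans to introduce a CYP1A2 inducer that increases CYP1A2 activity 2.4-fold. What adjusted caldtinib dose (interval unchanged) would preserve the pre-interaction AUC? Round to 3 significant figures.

641 μg

The CYP1A2 pathway (43% of clearance) is boosted to 2.4× activity: 0.43 × 2.4 = 1.032.
Non-CYP routes (57%) are unchanged.
New clearance relative to baseline: 1.032 + 0.57 = 1.602.
Exposure is unchanged when dose changes in proportion to clearance. New dose = 400 μg × 1.602 = 641 μg.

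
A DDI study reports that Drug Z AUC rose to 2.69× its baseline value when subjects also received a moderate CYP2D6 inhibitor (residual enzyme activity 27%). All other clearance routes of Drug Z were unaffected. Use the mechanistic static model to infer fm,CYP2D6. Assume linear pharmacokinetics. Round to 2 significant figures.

0.86

Let x = fm,CYP2D6. Because AUC ∝ 1/CL, relative clearance fell to 1/2.69 = 0.3717.
Setting x·0.27 + (1 − x) = 0.3717 and solving: x = (0.3717 − 1)/(0.27 − 1) = 0.86.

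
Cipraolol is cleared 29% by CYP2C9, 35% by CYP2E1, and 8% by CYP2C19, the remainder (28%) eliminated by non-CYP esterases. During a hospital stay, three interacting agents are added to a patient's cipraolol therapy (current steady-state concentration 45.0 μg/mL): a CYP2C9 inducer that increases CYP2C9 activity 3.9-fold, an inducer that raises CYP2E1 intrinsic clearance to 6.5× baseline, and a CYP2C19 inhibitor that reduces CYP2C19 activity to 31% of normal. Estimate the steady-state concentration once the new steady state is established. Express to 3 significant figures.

12.1 μg/mL

CYP2C9: 0.29 × 3.9 = 1.131
CYP2E1: 0.35 × 6.5 = 2.275
CYP2C19: 0.08 × 0.31 = 0.0248
Other: 0.28 (unchanged)
Relative clearance = 1.131 + 2.275 + 0.0248 + 0.28 = 3.7108.
Dividing the baseline by the relative clearance: 45.0 / 3.7108 = 12.1 μg/mL.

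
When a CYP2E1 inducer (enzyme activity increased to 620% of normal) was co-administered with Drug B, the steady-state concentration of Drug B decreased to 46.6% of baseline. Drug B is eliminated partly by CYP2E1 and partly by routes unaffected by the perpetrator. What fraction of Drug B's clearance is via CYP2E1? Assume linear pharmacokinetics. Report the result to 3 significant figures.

Call the CYP2E1 fraction fm. After the interaction, CL_new/CL_old = fm × 6.2 + (1 − fm).
Steady-state concentration ratio = 1 / (new CL fraction), so new CL fraction = 1 / 0.466 = 2.146.
fm × 6.2 + 1 − fm = 2.146  ⇒  fm × (6.2 − 1) = 1.146  ⇒  fm = 0.220.

0.220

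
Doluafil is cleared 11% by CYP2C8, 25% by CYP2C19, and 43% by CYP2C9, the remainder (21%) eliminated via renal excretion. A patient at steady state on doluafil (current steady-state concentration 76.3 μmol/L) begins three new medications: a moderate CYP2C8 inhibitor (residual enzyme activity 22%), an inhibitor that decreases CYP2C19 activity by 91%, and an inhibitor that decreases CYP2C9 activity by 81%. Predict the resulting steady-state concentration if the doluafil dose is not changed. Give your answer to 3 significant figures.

The CYP2C8 pathway (11% of clearance) is reduced to 0.22× activity: 0.11 × 0.22 = 0.0242.
The CYP2C19 pathway (25% of clearance) is reduced to 0.09× activity: 0.25 × 0.09 = 0.0225.
The CYP2C9 pathway (43% of clearance) falls to 0.19× activity: 0.43 × 0.19 = 0.0817.
The remaining 21% of clearance is unaffected.
CL_new/CL_old = 0.0242 + 0.0225 + 0.0817 + 0.21 = 0.3384.
New steady-state concentration = 76.3 / 0.3384 = 225 μmol/L (concentration scales inversely with clearance).

225 μmol/L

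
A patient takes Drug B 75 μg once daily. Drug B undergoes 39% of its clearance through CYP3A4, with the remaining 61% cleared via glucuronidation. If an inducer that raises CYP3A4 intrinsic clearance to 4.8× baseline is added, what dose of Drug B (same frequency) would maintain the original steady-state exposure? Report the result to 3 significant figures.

186 μg

The CYP3A4 pathway (39% of clearance) rises to 4.8× activity: 0.39 × 4.8 = 1.872.
Non-CYP routes (61%) are unchanged.
CL_new/CL_old = 1.872 + 0.61 = 2.482.
Exposure is unchanged when dose changes in proportion to clearance. New dose = 75 μg × 2.482 = 186 μg.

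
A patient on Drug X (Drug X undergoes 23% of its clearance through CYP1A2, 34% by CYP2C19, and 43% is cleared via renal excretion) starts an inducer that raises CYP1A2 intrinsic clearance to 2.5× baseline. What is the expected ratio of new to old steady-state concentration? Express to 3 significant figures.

0.743

The CYP1A2 pathway (23% of clearance) rises to 2.5× activity: 0.23 × 2.5 = 0.575.
CYP2C19 (34%) and the residual 43% are unaffected.
New clearance relative to baseline: 0.575 + 0.34 + 0.43 = 1.345.
Steady-state concentration is inversely proportional to clearance, so the fold-change is 1 / 1.345 = 0.743.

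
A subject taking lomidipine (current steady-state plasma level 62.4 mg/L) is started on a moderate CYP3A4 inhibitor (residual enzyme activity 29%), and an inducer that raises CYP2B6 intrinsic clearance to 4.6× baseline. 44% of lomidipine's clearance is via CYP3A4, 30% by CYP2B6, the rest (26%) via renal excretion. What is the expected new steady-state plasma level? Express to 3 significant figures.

35.3 mg/L

CYP3A4: 0.44 × 0.29 = 0.1276
CYP2B6: 0.3 × 4.6 = 1.38
Other: 0.26 (unchanged)
Relative clearance = 0.1276 + 1.38 + 0.26 = 1.7676.
New steady-state plasma level = 62.4 / 1.7676 = 35.3 mg/L (concentration scales inversely with clearance).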